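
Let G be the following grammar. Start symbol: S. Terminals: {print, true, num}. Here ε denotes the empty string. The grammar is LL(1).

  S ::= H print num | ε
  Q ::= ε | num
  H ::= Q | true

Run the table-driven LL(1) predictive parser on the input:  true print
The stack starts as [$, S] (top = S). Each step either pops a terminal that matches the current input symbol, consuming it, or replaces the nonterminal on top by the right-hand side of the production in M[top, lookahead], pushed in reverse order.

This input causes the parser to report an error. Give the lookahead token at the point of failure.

$

     Stack             Input         Action
  1  $ S               true print $  expand S ::= H print num
  2  $ num print H     true print $  expand H ::= true
  3  $ num print true  true print $  match true
  4  $ num print       print $       match print
  5  $ num             $             error: top is terminal num but lookahead is $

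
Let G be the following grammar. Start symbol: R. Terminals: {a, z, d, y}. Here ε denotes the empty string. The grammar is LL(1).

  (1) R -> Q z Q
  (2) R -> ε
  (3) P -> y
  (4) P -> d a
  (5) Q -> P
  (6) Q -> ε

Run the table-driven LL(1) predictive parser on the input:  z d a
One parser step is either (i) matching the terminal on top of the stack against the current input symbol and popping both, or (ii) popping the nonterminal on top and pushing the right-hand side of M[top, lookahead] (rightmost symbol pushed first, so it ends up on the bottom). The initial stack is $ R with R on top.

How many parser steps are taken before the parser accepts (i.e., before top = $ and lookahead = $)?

7

     Stack    Input    Action
  1  $ R      z d a $  expand R -> Q z Q
  2  $ Q z Q  z d a $  expand Q -> ε
  3  $ Q z    z d a $  match z
  4  $ Q      d a $    expand Q -> P
  5  $ P      d a $    expand P -> d a
  6  $ a d    d a $    match d
  7  $ a      a $      match a
Accept reached after 7 steps.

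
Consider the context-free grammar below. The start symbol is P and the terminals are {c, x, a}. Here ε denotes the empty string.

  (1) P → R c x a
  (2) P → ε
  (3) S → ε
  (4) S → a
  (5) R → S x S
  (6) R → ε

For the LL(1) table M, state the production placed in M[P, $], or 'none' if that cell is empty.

FIRST(S): from S→ε we get {ε}; from S→a we get {a}. So FIRST(S) = {ε, a}.
FIRST(R): from R→S x S we get {a, x}; from R→ε we get {ε}. So FIRST(R) = {ε, a, x}.
FIRST(P): from P→R c x a we get {a, c, x}; from P→ε we get {ε}. So FIRST(P) = {ε, a, c, x}.
FOLLOW(P) includes $ since P is the start symbol.
FOLLOW(P): P appears on no right-hand side. Thus FOLLOW(P) = {$}.
For P → R c x a: FIRST(R c x a) = {a, c, x}, so it goes in M[P, t] for t ∈ {a, c, x}.
For P → ε: FIRST(ε) = {ε}, so it goes in M[P, t] for t ∈ {}; since ε ∈ FIRST, also for every t ∈ FOLLOW(P) = {$}.

P → ε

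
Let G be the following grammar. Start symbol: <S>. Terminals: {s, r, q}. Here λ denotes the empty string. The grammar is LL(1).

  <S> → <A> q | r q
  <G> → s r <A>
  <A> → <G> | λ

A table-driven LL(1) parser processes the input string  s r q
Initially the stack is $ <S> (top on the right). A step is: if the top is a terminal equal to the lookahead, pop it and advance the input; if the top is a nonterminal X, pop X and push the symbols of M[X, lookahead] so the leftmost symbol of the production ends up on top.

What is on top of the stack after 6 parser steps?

step 1: stack=$ <S>  input=s r q $  — expand <S> → <A> q
step 2: stack=$ q <A>  input=s r q $  — expand <A> → <G>
step 3: stack=$ q <G>  input=s r q $  — expand <G> → s r <A>
step 4: stack=$ q <A> r s  input=s r q $  — match s
step 5: stack=$ q <A> r  input=r q $  — match r
step 6: stack=$ q <A>  input=q $  — expand <A> → λ
Stack after step 6: $ q (top = q).

q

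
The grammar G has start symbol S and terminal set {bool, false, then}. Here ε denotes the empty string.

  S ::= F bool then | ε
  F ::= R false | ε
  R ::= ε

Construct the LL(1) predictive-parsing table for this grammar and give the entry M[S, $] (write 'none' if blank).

S ::= ε

FIRST(R) = {ε}
FIRST(F) = {ε, false}  (via R false)
FIRST(S) = {ε, bool, false}  (via F bool then)
FOLLOW(S) includes $ since S is the start symbol.
FOLLOW(S): S appears on no right-hand side. Thus FOLLOW(S) = {$}.
For S ::= F bool then: FIRST(F bool then) = {bool, false}, so it goes in M[S, t] for t ∈ {bool, false}.
For S ::= ε: FIRST(ε) = {ε}, so it goes in M[S, t] for t ∈ {}; since ε ∈ FIRST, also for every t ∈ FOLLOW(S) = {$}.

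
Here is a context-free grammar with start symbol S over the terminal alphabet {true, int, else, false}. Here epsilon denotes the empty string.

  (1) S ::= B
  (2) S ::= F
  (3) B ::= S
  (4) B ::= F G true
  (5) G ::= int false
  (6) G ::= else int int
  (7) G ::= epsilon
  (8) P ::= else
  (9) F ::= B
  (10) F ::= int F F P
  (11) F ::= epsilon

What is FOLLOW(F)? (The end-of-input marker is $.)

FIRST(G) = {epsilon, else, int}
FIRST(P) = {else}
FIRST(S) = {epsilon, else, int, true}  (via B, F)
FIRST(B) = {epsilon, else, int, true}  (via S, F G true)
FIRST(F) = {epsilon, else, int, true}  (via B)
FOLLOW(S) includes $ since S is the start symbol.
FOLLOW(G): in B::=F G true, G is followed by true with FIRST {true}. Thus FOLLOW(G) = {true}.
FOLLOW(S): in B::=S, the suffix after S is empty, so FOLLOW(S) ⊇ FOLLOW(B) = {$, else, int, true}. Thus FOLLOW(S) = {$, else, int, true}.
FOLLOW(F): in S::=F, the suffix after F is empty, so FOLLOW(F) ⊇ FOLLOW(S) = {$, else, int, true}; in B::=F G true, F is followed by G true with FIRST {else, int, true}; in F::=int F F P (occurrence 1), F is followed by F P with FIRST {else, int, true}; in F::=int F F P (occurrence 2), F is followed by P with FIRST {else}. Thus FOLLOW(F) = {$, else, int, true}.
FOLLOW(B): in S::=B, the suffix after B is empty, so FOLLOW(B) ⊇ FOLLOW(S) = {$, else, int, true}; in F::=B, the suffix after B is empty, so FOLLOW(B) ⊇ FOLLOW(F) = {$, else, int, true}. Thus FOLLOW(B) = {$, else, int, true}.
FOLLOW(P): in F::=int F F P, the suffix after P is empty, so FOLLOW(P) ⊇ FOLLOW(F) = {$, else, int, true}. Thus FOLLOW(P) = {$, else, int, true}.

{$, else, int, true}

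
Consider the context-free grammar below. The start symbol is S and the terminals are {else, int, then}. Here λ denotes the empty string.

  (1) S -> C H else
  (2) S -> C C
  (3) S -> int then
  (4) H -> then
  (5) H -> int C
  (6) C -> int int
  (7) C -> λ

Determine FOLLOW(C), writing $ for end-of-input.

FIRST(H): from H->then we get {then}; from H->int C we get {int}. So FIRST(H) = {int, then}.
FIRST(C): from C->int int we get {int}; from C->λ we get {λ}. So FIRST(C) = {λ, int}.
FIRST(S): from S->C H else we get {int, then}; from S->C C we get {λ, int}; from S->int then we get {int}. So FIRST(S) = {λ, int, then}.
FOLLOW(S) includes $ since S is the start symbol.
FOLLOW(S): S appears on no right-hand side. Thus FOLLOW(S) = {$}.
FOLLOW(H): in S->C H else, H is followed by else with FIRST {else}. Thus FOLLOW(H) = {else}.
FOLLOW(C): in S->C H else, C is followed by H else with FIRST {int, then}; in S->C C (occurrence 1), C is followed by C with FIRST {λ, int}; in S->C C (occurrence 1), the suffix after C is nullable, so FOLLOW(C) ⊇ FOLLOW(S) = {$}; in S->C C (occurrence 2), the suffix after C is empty, so FOLLOW(C) ⊇ FOLLOW(S) = {$}; in H->int C, the suffix after C is empty, so FOLLOW(C) ⊇ FOLLOW(H) = {else}. Thus FOLLOW(C) = {$, else, int, then}.

{$, else, int, then}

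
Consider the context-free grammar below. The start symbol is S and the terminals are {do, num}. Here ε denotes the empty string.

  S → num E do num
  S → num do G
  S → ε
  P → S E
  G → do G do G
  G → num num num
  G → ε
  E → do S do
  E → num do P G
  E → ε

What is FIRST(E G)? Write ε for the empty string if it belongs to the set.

FIRST(S) = {ε, num}
FIRST(G) = {ε, do, num}
FIRST(E) = {ε, do, num}
FIRST(P) = {ε, do, num}  (via S E)
FIRST(E G): take FIRST of each symbol in turn, carrying on past any symbol whose FIRST contains ε; result {ε, do, num}.

{ε, do, num}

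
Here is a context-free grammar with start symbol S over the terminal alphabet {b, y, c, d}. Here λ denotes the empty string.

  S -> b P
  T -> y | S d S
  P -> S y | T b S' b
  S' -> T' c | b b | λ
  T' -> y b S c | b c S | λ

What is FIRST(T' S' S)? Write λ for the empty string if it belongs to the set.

FIRST(S) = {b}
FIRST(T') = {λ, b, y}
FIRST(T) = {b, y}  (via S d S)
FIRST(S') = {λ, b, c, y}  (via T' c)
FIRST(P) = {b, y}  (via S y, T b S' b)
FIRST(T' S' S): take FIRST of each symbol in turn, carrying on past any symbol whose FIRST contains λ; result {b, c, y}.

{b, c, y}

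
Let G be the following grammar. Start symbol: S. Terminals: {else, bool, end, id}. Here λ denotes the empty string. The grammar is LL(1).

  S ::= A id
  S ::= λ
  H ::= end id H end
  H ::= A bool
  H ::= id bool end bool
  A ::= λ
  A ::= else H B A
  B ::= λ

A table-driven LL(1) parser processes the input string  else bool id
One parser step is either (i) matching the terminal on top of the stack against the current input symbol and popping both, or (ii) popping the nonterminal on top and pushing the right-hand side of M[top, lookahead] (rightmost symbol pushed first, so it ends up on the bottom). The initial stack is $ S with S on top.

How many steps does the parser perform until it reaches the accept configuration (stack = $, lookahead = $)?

step 1: stack=$ S  input=else bool id $  — expand S ::= A id
step 2: stack=$ id A  input=else bool id $  — expand A ::= else H B A
step 3: stack=$ id A B H else  input=else bool id $  — match else
step 4: stack=$ id A B H  input=bool id $  — expand H ::= A bool
step 5: stack=$ id A B bool A  input=bool id $  — expand A ::= λ
step 6: stack=$ id A B bool  input=bool id $  — match bool
step 7: stack=$ id A B  input=id $  — expand B ::= λ
step 8: stack=$ id A  input=id $  — expand A ::= λ
step 9: stack=$ id  input=id $  — match id
Accept reached after 9 steps.

9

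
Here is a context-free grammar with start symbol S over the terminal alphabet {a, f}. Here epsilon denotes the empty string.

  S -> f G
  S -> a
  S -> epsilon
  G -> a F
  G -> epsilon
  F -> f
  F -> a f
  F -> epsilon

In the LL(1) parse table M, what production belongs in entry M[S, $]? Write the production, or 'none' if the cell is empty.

FIRST(S): from S->f G we get {f}; from S->a we get {a}; from S->epsilon we get {epsilon}. So FIRST(S) = {epsilon, a, f}.
FIRST(G): from G->a F we get {a}; from G->epsilon we get {epsilon}. So FIRST(G) = {epsilon, a}.
FIRST(F): from F->f we get {f}; from F->a f we get {a}; from F->epsilon we get {epsilon}. So FIRST(F) = {epsilon, a, f}.
FOLLOW(S) includes $ since S is the start symbol.
FOLLOW(S): S appears on no right-hand side. Thus FOLLOW(S) = {$}.
For S -> f G: FIRST(f G) = {f}, so it goes in M[S, t] for t ∈ {f}.
For S -> a: FIRST(a) = {a}, so it goes in M[S, t] for t ∈ {a}.
For S -> epsilon: FIRST(epsilon) = {epsilon}, so it goes in M[S, t] for t ∈ {}; since epsilon ∈ FIRST, also for every t ∈ FOLLOW(S) = {$}.

S -> epsilon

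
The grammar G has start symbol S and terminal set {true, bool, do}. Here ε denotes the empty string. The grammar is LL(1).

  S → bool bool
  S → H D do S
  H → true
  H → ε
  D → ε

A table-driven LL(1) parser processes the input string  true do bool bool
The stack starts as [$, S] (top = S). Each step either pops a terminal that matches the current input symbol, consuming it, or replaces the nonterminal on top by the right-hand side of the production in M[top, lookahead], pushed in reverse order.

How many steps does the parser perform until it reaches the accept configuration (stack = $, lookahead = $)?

8

     Stack          Input                Action
  1  $ S            true do bool bool $  expand S → H D do S
  2  $ S do D H     true do bool bool $  expand H → true
  3  $ S do D true  true do bool bool $  match true
  4  $ S do D       do bool bool $       expand D → ε
  5  $ S do         do bool bool $       match do
  6  $ S            bool bool $          expand S → bool bool
  7  $ bool bool    bool bool $          match bool
  8  $ bool         bool $               match bool
Accept reached after 8 steps.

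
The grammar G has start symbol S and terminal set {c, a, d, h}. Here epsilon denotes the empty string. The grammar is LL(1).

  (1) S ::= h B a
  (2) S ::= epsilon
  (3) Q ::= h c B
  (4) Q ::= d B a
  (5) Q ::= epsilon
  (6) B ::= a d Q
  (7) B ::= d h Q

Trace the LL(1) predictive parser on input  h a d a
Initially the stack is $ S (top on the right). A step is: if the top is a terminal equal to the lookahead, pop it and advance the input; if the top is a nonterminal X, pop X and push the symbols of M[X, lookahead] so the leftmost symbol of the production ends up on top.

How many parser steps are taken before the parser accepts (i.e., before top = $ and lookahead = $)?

     Stack      Input      Action
  1  $ S        h a d a $  expand S ::= h B a
  2  $ a B h    h a d a $  match h
  3  $ a B      a d a $    expand B ::= a d Q
  4  $ a Q d a  a d a $    match a
  5  $ a Q d    d a $      match d
  6  $ a Q      a $        expand Q ::= epsilon
  7  $ a        a $        match a
Accept reached after 7 steps.

7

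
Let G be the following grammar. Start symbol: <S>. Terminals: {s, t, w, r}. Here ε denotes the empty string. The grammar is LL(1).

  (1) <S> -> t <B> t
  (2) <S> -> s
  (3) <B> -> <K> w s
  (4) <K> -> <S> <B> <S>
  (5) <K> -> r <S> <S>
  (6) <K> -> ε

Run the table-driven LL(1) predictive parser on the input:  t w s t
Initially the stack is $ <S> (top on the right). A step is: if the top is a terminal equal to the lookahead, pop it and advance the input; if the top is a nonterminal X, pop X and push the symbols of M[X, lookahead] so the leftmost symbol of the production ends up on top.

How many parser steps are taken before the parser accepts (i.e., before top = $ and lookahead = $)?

7

     Stack        Input      Action
  1  $ <S>        t w s t $  expand <S> -> t <B> t
  2  $ t <B> t    t w s t $  match t
  3  $ t <B>      w s t $    expand <B> -> <K> w s
  4  $ t s w <K>  w s t $    expand <K> -> ε
  5  $ t s w      w s t $    match w
  6  $ t s        s t $      match s
  7  $ t          t $        match t
Accept reached after 7 steps.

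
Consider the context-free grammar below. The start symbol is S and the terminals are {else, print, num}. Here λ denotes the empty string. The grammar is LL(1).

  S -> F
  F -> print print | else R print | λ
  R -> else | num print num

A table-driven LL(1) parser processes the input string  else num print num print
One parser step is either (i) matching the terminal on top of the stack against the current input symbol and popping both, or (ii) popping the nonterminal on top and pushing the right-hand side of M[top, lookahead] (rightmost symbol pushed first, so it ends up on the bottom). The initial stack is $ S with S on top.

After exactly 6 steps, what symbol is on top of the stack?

     Stack                  Input                       Action
  1  $ S                    else num print num print $  expand S -> F
  2  $ F                    else num print num print $  expand F -> else R print
  3  $ print R else         else num print num print $  match else
  4  $ print R              num print num print $       expand R -> num print num
  5  $ print num print num  num print num print $       match num
  6  $ print num print      print num print $           match print
Stack after step 6: $ print num (top = num).

num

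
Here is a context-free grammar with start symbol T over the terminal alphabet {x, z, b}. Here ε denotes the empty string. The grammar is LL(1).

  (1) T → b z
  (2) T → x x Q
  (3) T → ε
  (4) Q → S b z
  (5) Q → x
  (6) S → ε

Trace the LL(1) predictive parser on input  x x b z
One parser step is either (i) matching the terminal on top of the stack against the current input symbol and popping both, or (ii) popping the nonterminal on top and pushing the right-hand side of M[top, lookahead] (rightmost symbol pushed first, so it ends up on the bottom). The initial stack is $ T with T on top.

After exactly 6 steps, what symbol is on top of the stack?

z

     Stack    Input      Action
  1  $ T      x x b z $  expand T → x x Q
  2  $ Q x x  x x b z $  match x
  3  $ Q x    x b z $    match x
  4  $ Q      b z $      expand Q → S b z
  5  $ z b S  b z $      expand S → ε
  6  $ z b    b z $      match b
Stack after step 6: $ z (top = z).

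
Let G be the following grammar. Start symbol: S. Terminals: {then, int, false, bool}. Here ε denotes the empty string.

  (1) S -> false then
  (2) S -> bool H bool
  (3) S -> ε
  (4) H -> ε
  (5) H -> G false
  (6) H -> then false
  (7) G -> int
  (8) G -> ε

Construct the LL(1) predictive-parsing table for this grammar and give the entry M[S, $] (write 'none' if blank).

FIRST(S) = {ε, bool, false}
FIRST(G) = {ε, int}
FIRST(H) = {ε, false, int, then}  (via G false)
FOLLOW(S) includes $ since S is the start symbol.
FOLLOW(S): S appears on no right-hand side. Thus FOLLOW(S) = {$}.
For S -> false then: FIRST(false then) = {false}, so it goes in M[S, t] for t ∈ {false}.
For S -> bool H bool: FIRST(bool H bool) = {bool}, so it goes in M[S, t] for t ∈ {bool}.
For S -> ε: FIRST(ε) = {ε}, so it goes in M[S, t] for t ∈ {}; since ε ∈ FIRST, also for every t ∈ FOLLOW(S) = {$}.

S -> ε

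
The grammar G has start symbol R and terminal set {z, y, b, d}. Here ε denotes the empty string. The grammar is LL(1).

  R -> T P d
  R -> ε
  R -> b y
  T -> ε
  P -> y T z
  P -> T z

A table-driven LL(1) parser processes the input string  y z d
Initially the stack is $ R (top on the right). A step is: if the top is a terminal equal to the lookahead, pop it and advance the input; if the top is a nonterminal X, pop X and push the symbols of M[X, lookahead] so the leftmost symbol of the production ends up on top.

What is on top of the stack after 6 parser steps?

step 1: stack=$ R  input=y z d $  — expand R -> T P d
step 2: stack=$ d P T  input=y z d $  — expand T -> ε
step 3: stack=$ d P  input=y z d $  — expand P -> y T z
step 4: stack=$ d z T y  input=y z d $  — match y
step 5: stack=$ d z T  input=z d $  — expand T -> ε
step 6: stack=$ d z  input=z d $  — match z
Stack after step 6: $ d (top = d).

d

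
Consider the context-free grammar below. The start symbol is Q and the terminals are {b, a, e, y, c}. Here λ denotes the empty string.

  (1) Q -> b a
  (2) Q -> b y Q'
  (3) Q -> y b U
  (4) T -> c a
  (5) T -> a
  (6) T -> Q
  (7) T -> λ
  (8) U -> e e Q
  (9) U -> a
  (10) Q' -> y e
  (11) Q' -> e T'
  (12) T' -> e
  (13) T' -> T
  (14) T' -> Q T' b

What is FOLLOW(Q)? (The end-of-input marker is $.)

FIRST(Q): from Q->b a we get {b}; from Q->b y Q' we get {b}; from Q->y b U we get {y}. So FIRST(Q) = {b, y}.
FIRST(U): from U->e e Q we get {e}; from U->a we get {a}. So FIRST(U) = {a, e}.
FIRST(Q'): from Q'->y e we get {y}; from Q'->e T' we get {e}. So FIRST(Q') = {e, y}.
FIRST(T): from T->c a we get {c}; from T->a we get {a}; from T->Q we get {b, y}; from T->λ we get {λ}. So FIRST(T) = {λ, a, b, c, y}.
FIRST(T'): from T'->e we get {e}; from T'->T we get {λ, a, b, c, y}; from T'->Q T' b we get {b, y}. So FIRST(T') = {λ, a, b, c, e, y}.
FOLLOW(Q) includes $ since Q is the start symbol.
FOLLOW(Q): in T->Q, the suffix after Q is empty, so FOLLOW(Q) ⊇ FOLLOW(T) = {$, a, b, c, e, y}; in U->e e Q, the suffix after Q is empty, so FOLLOW(Q) ⊇ FOLLOW(U) = {$, a, b, c, e, y}; in T'->Q T' b, Q is followed by T' b with FIRST {a, b, c, e, y}. Thus FOLLOW(Q) = {$, a, b, c, e, y}.
FOLLOW(U): in Q->y b U, the suffix after U is empty, so FOLLOW(U) ⊇ FOLLOW(Q) = {$, a, b, c, e, y}. Thus FOLLOW(U) = {$, a, b, c, e, y}.
FOLLOW(Q'): in Q->b y Q', the suffix after Q' is empty, so FOLLOW(Q') ⊇ FOLLOW(Q) = {$, a, b, c, e, y}. Thus FOLLOW(Q') = {$, a, b, c, e, y}.
FOLLOW(T'): in Q'->e T', the suffix after T' is empty, so FOLLOW(T') ⊇ FOLLOW(Q') = {$, a, b, c, e, y}; in T'->Q T' b, T' is followed by b with FIRST {b}. Thus FOLLOW(T') = {$, a, b, c, e, y}.
FOLLOW(T): in T'->T, the suffix after T is empty, so FOLLOW(T) ⊇ FOLLOW(T') = {$, a, b, c, e, y}. Thus FOLLOW(T) = {$, a, b, c, e, y}.

{$, a, b, c, e, y}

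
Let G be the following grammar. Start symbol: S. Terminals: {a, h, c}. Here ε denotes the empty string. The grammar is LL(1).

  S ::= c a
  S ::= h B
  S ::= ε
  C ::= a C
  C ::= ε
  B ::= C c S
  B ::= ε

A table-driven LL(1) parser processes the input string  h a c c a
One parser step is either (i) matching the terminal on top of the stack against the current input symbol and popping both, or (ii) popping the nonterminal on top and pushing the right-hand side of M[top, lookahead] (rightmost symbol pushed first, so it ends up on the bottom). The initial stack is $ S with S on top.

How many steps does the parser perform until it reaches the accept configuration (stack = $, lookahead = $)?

10

      Stack      Input        Action
   1  $ S        h a c c a $  expand S ::= h B
   2  $ B h      h a c c a $  match h
   3  $ B        a c c a $    expand B ::= C c S
   4  $ S c C    a c c a $    expand C ::= a C
   5  $ S c C a  a c c a $    match a
   6  $ S c C    c c a $      expand C ::= ε
   7  $ S c      c c a $      match c
   8  $ S        c a $        expand S ::= c a
   9  $ a c      c a $        match c
  10  $ a        a $          match a
Accept reached after 10 steps.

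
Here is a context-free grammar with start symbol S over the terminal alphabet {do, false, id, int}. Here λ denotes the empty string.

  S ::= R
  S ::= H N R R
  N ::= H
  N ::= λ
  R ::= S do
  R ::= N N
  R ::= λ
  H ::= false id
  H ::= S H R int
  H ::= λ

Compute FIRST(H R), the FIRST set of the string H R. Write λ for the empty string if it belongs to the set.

{λ, do, false, int}

FIRST(S): from S::=R we get {λ, do, false, int}; from S::=H N R R we get {λ, do, false, int}. So FIRST(S) = {λ, do, false, int}.
FIRST(N): from N::=H we get {λ, do, false, int}; from N::=λ we get {λ}. So FIRST(N) = {λ, do, false, int}.
FIRST(R): from R::=S do we get {do, false, int}; from R::=N N we get {λ, do, false, int}; from R::=λ we get {λ}. So FIRST(R) = {λ, do, false, int}.
FIRST(H): from H::=false id we get {false}; from H::=S H R int we get {do, false, int}; from H::=λ we get {λ}. So FIRST(H) = {λ, do, false, int}.
FIRST(H R): take FIRST of each symbol in turn, carrying on past any symbol whose FIRST contains λ; result {λ, do, false, int}.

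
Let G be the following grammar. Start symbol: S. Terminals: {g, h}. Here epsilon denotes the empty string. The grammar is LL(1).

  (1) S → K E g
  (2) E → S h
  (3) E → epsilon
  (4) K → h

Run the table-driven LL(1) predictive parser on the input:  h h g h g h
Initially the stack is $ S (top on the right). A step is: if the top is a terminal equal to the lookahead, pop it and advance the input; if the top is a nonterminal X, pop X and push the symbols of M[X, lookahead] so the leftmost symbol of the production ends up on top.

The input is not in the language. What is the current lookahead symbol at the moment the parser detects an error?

      Stack        Input          Action
   1  $ S          h h g h g h $  expand S → K E g
   2  $ g E K      h h g h g h $  expand K → h
   3  $ g E h      h h g h g h $  match h
   4  $ g E        h g h g h $    expand E → S h
   5  $ g h S      h g h g h $    expand S → K E g
   6  $ g h g E K  h g h g h $    expand K → h
   7  $ g h g E h  h g h g h $    match h
   8  $ g h g E    g h g h $      expand E → epsilon
   9  $ g h g      g h g h $      match g
  10  $ g h        h g h $        match h
  11  $ g          g h $          match g
  12  $            h $            error: stack empty but input remains

h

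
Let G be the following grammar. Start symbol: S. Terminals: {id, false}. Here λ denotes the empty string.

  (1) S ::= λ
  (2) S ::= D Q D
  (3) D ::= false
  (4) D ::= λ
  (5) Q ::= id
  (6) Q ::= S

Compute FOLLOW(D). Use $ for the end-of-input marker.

FIRST(D): from D::=false we get {false}; from D::=λ we get {λ}. So FIRST(D) = {λ, false}.
FIRST(S): from S::=λ we get {λ}; from S::=D Q D we get {λ, false, id}. So FIRST(S) = {λ, false, id}.
FIRST(Q): from Q::=id we get {id}; from Q::=S we get {λ, false, id}. So FIRST(Q) = {λ, false, id}.
FOLLOW(S) includes $ since S is the start symbol.
FOLLOW(S): in Q::=S, the suffix after S is empty, so FOLLOW(S) ⊇ FOLLOW(Q) = {$, false}. Thus FOLLOW(S) = {$, false}.
FOLLOW(D): in S::=D Q D (occurrence 1), D is followed by Q D with FIRST {λ, false, id}; in S::=D Q D (occurrence 1), the suffix after D is nullable, so FOLLOW(D) ⊇ FOLLOW(S) = {$, false}; in S::=D Q D (occurrence 2), the suffix after D is empty, so FOLLOW(D) ⊇ FOLLOW(S) = {$, false}. Thus FOLLOW(D) = {$, false, id}.
FOLLOW(Q): in S::=D Q D, Q is followed by D with FIRST {λ, false}; in S::=D Q D, the suffix after Q is nullable, so FOLLOW(Q) ⊇ FOLLOW(S) = {$, false}. Thus FOLLOW(Q) = {$, false}.

{$, false, id}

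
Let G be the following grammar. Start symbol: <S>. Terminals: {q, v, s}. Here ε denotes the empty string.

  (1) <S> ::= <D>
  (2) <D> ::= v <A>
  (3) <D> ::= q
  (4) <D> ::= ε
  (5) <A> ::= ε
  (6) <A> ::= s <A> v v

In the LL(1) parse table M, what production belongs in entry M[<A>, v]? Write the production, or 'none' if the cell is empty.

FIRST(<D>): from <D>::=v <A> we get {v}; from <D>::=q we get {q}; from <D>::=ε we get {ε}. So FIRST(<D>) = {ε, q, v}.
FIRST(<A>): from <A>::=ε we get {ε}; from <A>::=s <A> v v we get {s}. So FIRST(<A>) = {ε, s}.
FIRST(<S>): from <S>::=<D> we get {ε, q, v}. So FIRST(<S>) = {ε, q, v}.
FOLLOW(<S>) includes $ since <S> is the start symbol.
FOLLOW(<D>): in <S>::=<D>, the suffix after <D> is empty, so FOLLOW(<D>) ⊇ FOLLOW(<S>) = {$}. Thus FOLLOW(<D>) = {$}.
FOLLOW(<A>): in <D>::=v <A>, the suffix after <A> is empty, so FOLLOW(<A>) ⊇ FOLLOW(<D>) = {$}; in <A>::=s <A> v v, <A> is followed by v v with FIRST {v}. Thus FOLLOW(<A>) = {$, v}.
For <A> ::= ε: FIRST(ε) = {ε}, so it goes in M[<A>, t] for t ∈ {}; since ε ∈ FIRST, also for every t ∈ FOLLOW(<A>) = {$, v}.
For <A> ::= s <A> v v: FIRST(s <A> v v) = {s}, so it goes in M[<A>, t] for t ∈ {s}.

<A> ::= ε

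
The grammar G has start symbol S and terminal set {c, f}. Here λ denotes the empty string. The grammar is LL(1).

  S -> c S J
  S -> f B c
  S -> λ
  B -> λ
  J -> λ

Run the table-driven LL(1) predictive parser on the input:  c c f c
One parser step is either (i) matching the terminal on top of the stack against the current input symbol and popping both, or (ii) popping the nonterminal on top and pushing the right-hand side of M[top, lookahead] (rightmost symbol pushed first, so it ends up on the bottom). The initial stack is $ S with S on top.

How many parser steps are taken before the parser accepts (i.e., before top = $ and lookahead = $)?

      Stack        Input      Action
   1  $ S          c c f c $  expand S -> c S J
   2  $ J S c      c c f c $  match c
   3  $ J S        c f c $    expand S -> c S J
   4  $ J J S c    c f c $    match c
   5  $ J J S      f c $      expand S -> f B c
   6  $ J J c B f  f c $      match f
   7  $ J J c B    c $        expand B -> λ
   8  $ J J c      c $        match c
   9  $ J J        $          expand J -> λ
  10  $ J          $          expand J -> λ
Accept reached after 10 steps.

10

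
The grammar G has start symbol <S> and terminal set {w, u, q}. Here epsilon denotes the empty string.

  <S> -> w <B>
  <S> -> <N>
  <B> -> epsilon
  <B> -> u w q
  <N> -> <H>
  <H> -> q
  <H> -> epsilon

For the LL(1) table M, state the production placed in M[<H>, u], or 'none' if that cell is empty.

none

FIRST(<B>) = {epsilon, u}
FIRST(<H>) = {epsilon, q}
FIRST(<N>) = {epsilon, q}  (via <H>)
FIRST(<S>) = {epsilon, q, w}  (via <N>)
FOLLOW(<S>) includes $ since <S> is the start symbol.
FOLLOW(<N>): in <S>-><N>, the suffix after <N> is empty, so FOLLOW(<N>) ⊇ FOLLOW(<S>) = {$}. Thus FOLLOW(<N>) = {$}.
FOLLOW(<H>): in <N>-><H>, the suffix after <H> is empty, so FOLLOW(<H>) ⊇ FOLLOW(<N>) = {$}. Thus FOLLOW(<H>) = {$}.
For <H> -> q: FIRST(q) = {q}, so it goes in M[<H>, t] for t ∈ {q}.
For <H> -> epsilon: FIRST(epsilon) = {epsilon}, so it goes in M[<H>, t] for t ∈ {}; since epsilon ∈ FIRST, also for every t ∈ FOLLOW(<H>) = {$}.
None of these place a production in M[<H>, u].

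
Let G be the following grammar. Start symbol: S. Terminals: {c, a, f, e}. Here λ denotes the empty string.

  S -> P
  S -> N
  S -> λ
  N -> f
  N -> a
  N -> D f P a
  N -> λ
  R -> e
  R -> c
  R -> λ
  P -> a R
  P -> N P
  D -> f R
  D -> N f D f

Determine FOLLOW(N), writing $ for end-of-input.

{$, a, f}

FIRST(R) = {λ, c, e}
FIRST(S) = {λ, a, f}  (via P, N)
FIRST(N) = {λ, a, f}  (via D f P a)
FIRST(P) = {a, f}  (via N P)
FIRST(D) = {a, f}  (via N f D f)
FOLLOW(S) includes $ since S is the start symbol.
FOLLOW(S): S appears on no right-hand side. Thus FOLLOW(S) = {$}.
FOLLOW(N): in S->N, the suffix after N is empty, so FOLLOW(N) ⊇ FOLLOW(S) = {$}; in P->N P, N is followed by P with FIRST {a, f}; in D->N f D f, N is followed by f D f with FIRST {f}. Thus FOLLOW(N) = {$, a, f}.
FOLLOW(P): in S->P, the suffix after P is empty, so FOLLOW(P) ⊇ FOLLOW(S) = {$}; in N->D f P a, P is followed by a with FIRST {a}; in P->N P, the suffix after P is empty (adds nothing new). Thus FOLLOW(P) = {$, a}.
FOLLOW(D): in N->D f P a, D is followed by f P a with FIRST {f}; in D->N f D f, D is followed by f with FIRST {f}. Thus FOLLOW(D) = {f}.
FOLLOW(R): in P->a R, the suffix after R is empty, so FOLLOW(R) ⊇ FOLLOW(P) = {$, a}; in D->f R, the suffix after R is empty, so FOLLOW(R) ⊇ FOLLOW(D) = {f}. Thus FOLLOW(R) = {$, a, f}.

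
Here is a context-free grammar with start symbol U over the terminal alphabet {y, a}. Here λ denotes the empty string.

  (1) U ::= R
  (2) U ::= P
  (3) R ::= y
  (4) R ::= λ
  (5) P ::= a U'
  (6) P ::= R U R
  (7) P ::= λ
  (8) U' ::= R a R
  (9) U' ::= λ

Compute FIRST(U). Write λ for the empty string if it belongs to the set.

FIRST(R) = {λ, y}
FIRST(U') = {λ, a, y}  (via R a R)
FIRST(U) = {λ, a, y}  (via R, P)
FIRST(P) = {λ, a, y}  (via R U R)

{λ, a, y}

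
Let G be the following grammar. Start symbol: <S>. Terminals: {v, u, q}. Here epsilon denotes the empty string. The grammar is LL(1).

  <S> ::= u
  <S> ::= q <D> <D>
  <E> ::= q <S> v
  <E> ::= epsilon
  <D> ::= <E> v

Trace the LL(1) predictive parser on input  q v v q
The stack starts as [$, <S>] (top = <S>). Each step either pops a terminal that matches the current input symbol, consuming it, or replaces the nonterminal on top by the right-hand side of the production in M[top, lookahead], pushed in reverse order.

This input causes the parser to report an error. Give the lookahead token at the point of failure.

step 1: stack=$ <S>  input=q v v q $  — expand <S> ::= q <D> <D>
step 2: stack=$ <D> <D> q  input=q v v q $  — match q
step 3: stack=$ <D> <D>  input=v v q $  — expand <D> ::= <E> v
step 4: stack=$ <D> v <E>  input=v v q $  — expand <E> ::= epsilon
step 5: stack=$ <D> v  input=v v q $  — match v
step 6: stack=$ <D>  input=v q $  — expand <D> ::= <E> v
step 7: stack=$ v <E>  input=v q $  — expand <E> ::= epsilon
step 8: stack=$ v  input=v q $  — match v
step 9: stack=$  input=q $  — error: stack empty but input remains

q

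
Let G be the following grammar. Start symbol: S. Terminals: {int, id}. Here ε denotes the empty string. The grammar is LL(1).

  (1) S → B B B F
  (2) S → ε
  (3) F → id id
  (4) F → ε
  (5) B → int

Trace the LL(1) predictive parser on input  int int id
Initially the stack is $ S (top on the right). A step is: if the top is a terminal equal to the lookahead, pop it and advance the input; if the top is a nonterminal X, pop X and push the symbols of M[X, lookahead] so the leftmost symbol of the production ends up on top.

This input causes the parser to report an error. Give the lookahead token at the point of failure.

     Stack        Input         Action
  1  $ S          int int id $  expand S → B B B F
  2  $ F B B B    int int id $  expand B → int
  3  $ F B B int  int int id $  match int
  4  $ F B B      int id $      expand B → int
  5  $ F B int    int id $      match int
  6  $ F B        id $          error: M[B, id] is empty

id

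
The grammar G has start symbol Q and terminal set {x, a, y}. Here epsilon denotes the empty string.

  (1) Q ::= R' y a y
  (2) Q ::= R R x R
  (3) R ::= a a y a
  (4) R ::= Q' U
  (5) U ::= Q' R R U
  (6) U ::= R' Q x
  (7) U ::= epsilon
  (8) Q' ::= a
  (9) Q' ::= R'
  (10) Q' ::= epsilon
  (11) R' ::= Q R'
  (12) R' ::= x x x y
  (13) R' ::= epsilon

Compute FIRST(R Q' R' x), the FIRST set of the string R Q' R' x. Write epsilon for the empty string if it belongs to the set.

{a, x, y}

FIRST(Q) = {a, x, y}  (via R' y a y, R R x R)
FIRST(R') = {epsilon, a, x, y}  (via Q R')
FIRST(Q') = {epsilon, a, x, y}  (via R')
FIRST(R) = {epsilon, a, x, y}  (via Q' U)
FIRST(U) = {epsilon, a, x, y}  (via Q' R R U, R' Q x)
FIRST(R Q' R' x): take FIRST of each symbol in turn, carrying on past any symbol whose FIRST contains epsilon; result {a, x, y}.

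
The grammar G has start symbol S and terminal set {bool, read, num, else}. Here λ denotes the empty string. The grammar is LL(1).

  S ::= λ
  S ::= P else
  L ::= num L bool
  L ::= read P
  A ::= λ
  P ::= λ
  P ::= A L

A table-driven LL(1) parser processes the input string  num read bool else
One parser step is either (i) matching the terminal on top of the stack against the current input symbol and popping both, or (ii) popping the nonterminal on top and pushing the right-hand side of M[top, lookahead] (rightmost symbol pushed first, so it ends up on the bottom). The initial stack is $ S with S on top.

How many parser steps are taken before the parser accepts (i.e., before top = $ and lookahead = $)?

step 1: stack=$ S  input=num read bool else $  — expand S ::= P else
step 2: stack=$ else P  input=num read bool else $  — expand P ::= A L
step 3: stack=$ else L A  input=num read bool else $  — expand A ::= λ
step 4: stack=$ else L  input=num read bool else $  — expand L ::= num L bool
step 5: stack=$ else bool L num  input=num read bool else $  — match num
step 6: stack=$ else bool L  input=read bool else $  — expand L ::= read P
step 7: stack=$ else bool P read  input=read bool else $  — match read
step 8: stack=$ else bool P  input=bool else $  — expand P ::= λ
step 9: stack=$ else bool  input=bool else $  — match bool
step 10: stack=$ else  input=else $  — match else
Accept reached after 10 steps.

10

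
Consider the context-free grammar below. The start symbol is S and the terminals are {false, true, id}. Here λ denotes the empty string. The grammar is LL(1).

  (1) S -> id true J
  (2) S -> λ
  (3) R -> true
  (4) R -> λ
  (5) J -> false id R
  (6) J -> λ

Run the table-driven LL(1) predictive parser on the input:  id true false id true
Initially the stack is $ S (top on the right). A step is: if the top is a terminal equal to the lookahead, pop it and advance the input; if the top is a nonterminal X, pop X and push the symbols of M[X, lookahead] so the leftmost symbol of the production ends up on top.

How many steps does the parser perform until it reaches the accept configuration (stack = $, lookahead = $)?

8

step 1: stack=$ S  input=id true false id true $  — expand S -> id true J
step 2: stack=$ J true id  input=id true false id true $  — match id
step 3: stack=$ J true  input=true false id true $  — match true
step 4: stack=$ J  input=false id true $  — expand J -> false id R
step 5: stack=$ R id false  input=false id true $  — match false
step 6: stack=$ R id  input=id true $  — match id
step 7: stack=$ R  input=true $  — expand R -> true
step 8: stack=$ true  input=true $  — match true
Accept reached after 8 steps.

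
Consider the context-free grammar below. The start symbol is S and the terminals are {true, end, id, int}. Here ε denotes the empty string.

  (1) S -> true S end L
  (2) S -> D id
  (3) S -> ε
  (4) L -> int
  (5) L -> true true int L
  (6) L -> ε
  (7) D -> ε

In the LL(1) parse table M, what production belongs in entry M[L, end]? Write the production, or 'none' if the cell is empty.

L -> ε

FIRST(L) = {ε, int, true}
FIRST(D) = {ε}
FIRST(S) = {ε, id, true}  (via D id)
FOLLOW(S) includes $ since S is the start symbol.
FOLLOW(S): in S->true S end L, S is followed by end L with FIRST {end}. Thus FOLLOW(S) = {$, end}.
FOLLOW(L): in S->true S end L, the suffix after L is empty, so FOLLOW(L) ⊇ FOLLOW(S) = {$, end}; in L->true true int L, the suffix after L is empty (adds nothing new). Thus FOLLOW(L) = {$, end}.
For L -> int: FIRST(int) = {int}, so it goes in M[L, t] for t ∈ {int}.
For L -> true true int L: FIRST(true true int L) = {true}, so it goes in M[L, t] for t ∈ {true}.
For L -> ε: FIRST(ε) = {ε}, so it goes in M[L, t] for t ∈ {}; since ε ∈ FIRST, also for every t ∈ FOLLOW(L) = {$, end}.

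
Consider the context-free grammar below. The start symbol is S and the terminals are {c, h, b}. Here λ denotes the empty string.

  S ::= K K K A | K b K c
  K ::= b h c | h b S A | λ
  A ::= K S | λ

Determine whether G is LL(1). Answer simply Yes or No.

FIRST(S) = {λ, b, h}
FIRST(K) = {λ, b, h}
FIRST(A) = {λ, b, h}
FOLLOW(S) = {$, b, c, h}
FOLLOW(K) = {$, b, c, h}
FOLLOW(A) = {$, b, c, h}
Cell M[A, $] receives both A ::= K S and A ::= λ — the grammar is not LL(1).

No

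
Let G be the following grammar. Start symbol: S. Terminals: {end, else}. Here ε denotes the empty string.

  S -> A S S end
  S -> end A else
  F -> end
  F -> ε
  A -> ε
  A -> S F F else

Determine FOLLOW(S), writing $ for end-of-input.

FIRST(F) = {ε, end}
FIRST(S) = {end}  (via A S S end)
FIRST(A) = {ε, end}  (via S F F else)
FOLLOW(S) includes $ since S is the start symbol.
FOLLOW(S): in S->A S S end (occurrence 1), S is followed by S end with FIRST {end}; in S->A S S end (occurrence 2), S is followed by end with FIRST {end}; in A->S F F else, S is followed by F F else with FIRST {else, end}. Thus FOLLOW(S) = {$, else, end}.
FOLLOW(F): in A->S F F else (occurrence 1), F is followed by F else with FIRST {else, end}; in A->S F F else (occurrence 2), F is followed by else with FIRST {else}. Thus FOLLOW(F) = {else, end}.
FOLLOW(A): in S->A S S end, A is followed by S S end with FIRST {end}; in S->end A else, A is followed by else with FIRST {else}. Thus FOLLOW(A) = {else, end}.

{$, else, end}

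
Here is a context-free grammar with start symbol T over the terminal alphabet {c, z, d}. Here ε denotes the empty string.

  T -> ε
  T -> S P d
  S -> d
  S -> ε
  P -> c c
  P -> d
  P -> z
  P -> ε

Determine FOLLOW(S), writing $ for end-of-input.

FIRST(S) = {ε, d}
FIRST(P) = {ε, c, d, z}
FIRST(T) = {ε, c, d, z}  (via S P d)
FOLLOW(T) includes $ since T is the start symbol.
FOLLOW(T): T appears on no right-hand side. Thus FOLLOW(T) = {$}.
FOLLOW(S): in T->S P d, S is followed by P d with FIRST {c, d, z}. Thus FOLLOW(S) = {c, d, z}.
FOLLOW(P): in T->S P d, P is followed by d with FIRST {d}. Thus FOLLOW(P) = {d}.

{c, d, z}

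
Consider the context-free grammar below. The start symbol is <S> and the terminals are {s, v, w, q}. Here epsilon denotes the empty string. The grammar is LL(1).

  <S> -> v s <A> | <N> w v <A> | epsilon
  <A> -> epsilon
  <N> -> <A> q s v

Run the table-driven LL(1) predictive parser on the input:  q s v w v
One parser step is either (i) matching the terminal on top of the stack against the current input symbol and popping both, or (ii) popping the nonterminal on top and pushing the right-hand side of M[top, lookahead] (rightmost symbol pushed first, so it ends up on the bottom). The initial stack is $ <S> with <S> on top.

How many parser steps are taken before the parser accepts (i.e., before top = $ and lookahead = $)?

step 1: stack=$ <S>  input=q s v w v $  — expand <S> -> <N> w v <A>
step 2: stack=$ <A> v w <N>  input=q s v w v $  — expand <N> -> <A> q s v
step 3: stack=$ <A> v w v s q <A>  input=q s v w v $  — expand <A> -> epsilon
step 4: stack=$ <A> v w v s q  input=q s v w v $  — match q
step 5: stack=$ <A> v w v s  input=s v w v $  — match s
step 6: stack=$ <A> v w v  input=v w v $  — match v
step 7: stack=$ <A> v w  input=w v $  — match w
step 8: stack=$ <A> v  input=v $  — match v
step 9: stack=$ <A>  input=$  — expand <A> -> epsilon
Accept reached after 9 steps.

9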